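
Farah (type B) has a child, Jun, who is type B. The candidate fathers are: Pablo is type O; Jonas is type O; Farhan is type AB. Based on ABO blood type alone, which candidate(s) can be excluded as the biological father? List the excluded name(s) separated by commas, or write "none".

none

A candidate is excluded only if no genotype consistent with his phenotype could produce a type B child with a type B mother.
Every candidate has at least one consistent genotype combination, so none can be excluded.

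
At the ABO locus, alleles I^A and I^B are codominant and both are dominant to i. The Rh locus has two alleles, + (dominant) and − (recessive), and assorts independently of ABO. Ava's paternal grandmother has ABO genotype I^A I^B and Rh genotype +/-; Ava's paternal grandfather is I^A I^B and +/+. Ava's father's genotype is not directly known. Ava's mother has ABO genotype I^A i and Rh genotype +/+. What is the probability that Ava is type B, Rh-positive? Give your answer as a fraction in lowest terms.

1/4

Ava's father's ABO genotype from I^A I^B × I^A I^B: 1/4 I^A I^A, 1/2 I^A I^B, 1/4 I^B I^B.
Crossing each possibility with the mother I^A i and summing P(type B): 1/4·0 + 1/2·1/4 + 1/4·1/2 = 1/4.
Similarly for Rh via the father's Rh distribution: P(Rh+) = 1.
Independent loci: 1/4 × 1 = 1/4.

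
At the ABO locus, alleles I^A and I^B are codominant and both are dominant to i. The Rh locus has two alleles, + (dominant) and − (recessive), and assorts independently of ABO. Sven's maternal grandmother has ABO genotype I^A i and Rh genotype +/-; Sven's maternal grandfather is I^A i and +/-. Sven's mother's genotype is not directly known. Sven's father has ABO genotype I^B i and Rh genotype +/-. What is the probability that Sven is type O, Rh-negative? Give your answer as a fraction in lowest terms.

Sven's mother's ABO genotype from I^A i × I^A i: 1/4 I^A I^A, 1/2 I^A i, 1/4 i i.
Crossing each possibility with the father I^B i and summing P(type O): 1/4·0 + 1/2·1/4 + 1/4·1/2 = 1/4.
Similarly for Rh via the mother's Rh distribution: P(Rh-) = 1/4.
Independent loci: 1/4 × 1/4 = 1/16.

1/16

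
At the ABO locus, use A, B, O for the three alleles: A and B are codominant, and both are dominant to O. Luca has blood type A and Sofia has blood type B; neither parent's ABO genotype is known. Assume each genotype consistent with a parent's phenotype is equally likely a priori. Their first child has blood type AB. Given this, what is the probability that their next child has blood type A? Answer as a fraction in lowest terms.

5/36

Possible genotypes: Luca ∈ {AA, AO}; Sofia ∈ {BB, BO}.
Weight each parental genotype pair by prior × P(type-AB child):
  AA × BB: posterior weight 4/9; P(next child type A) = 0.
  AA × BO: posterior weight 2/9; P(next child type A) = 1/2.
  AO × BB: posterior weight 2/9; P(next child type A) = 0.
  AO × BO: posterior weight 1/9; P(next child type A) = 1/4.
Weighted sum = 5/36.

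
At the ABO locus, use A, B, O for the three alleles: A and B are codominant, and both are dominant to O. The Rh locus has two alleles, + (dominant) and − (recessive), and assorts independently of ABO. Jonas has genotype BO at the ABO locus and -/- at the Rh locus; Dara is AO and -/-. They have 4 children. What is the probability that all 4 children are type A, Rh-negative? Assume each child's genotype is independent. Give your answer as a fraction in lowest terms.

ABO cross BO × AO → 1/4 O, 1/4 A, 1/4 B, 1/4 AB.
Rh cross -/- × -/- → 1 Rh-; so P(type A, Rh-negative) = 1/4 × 1 = 1/4 per child.
All 4 independent: (1/4)^4 = 1/256.

1/256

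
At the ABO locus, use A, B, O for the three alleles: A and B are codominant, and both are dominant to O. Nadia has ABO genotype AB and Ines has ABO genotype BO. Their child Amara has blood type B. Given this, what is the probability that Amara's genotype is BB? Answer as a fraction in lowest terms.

Cross AB × BO → 1/4 AB, 1/4 AO, 1/4 BB, 1/4 BO.
Type-B genotypes among offspring: BB (1/4), BO (1/4); total 1/2.
P(BB | type B) = (1/4) / (1/2) = 1/2.

1/2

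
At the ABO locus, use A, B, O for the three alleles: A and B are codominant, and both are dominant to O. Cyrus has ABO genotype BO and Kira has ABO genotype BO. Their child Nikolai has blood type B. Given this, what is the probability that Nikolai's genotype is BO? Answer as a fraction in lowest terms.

Cross BO × BO → 1/4 BB, 1/2 BO, 1/4 OO.
Type-B genotypes among offspring: BB (1/4), BO (1/2); total 3/4.
P(BO | type B) = (1/2) / (3/4) = 2/3.

2/3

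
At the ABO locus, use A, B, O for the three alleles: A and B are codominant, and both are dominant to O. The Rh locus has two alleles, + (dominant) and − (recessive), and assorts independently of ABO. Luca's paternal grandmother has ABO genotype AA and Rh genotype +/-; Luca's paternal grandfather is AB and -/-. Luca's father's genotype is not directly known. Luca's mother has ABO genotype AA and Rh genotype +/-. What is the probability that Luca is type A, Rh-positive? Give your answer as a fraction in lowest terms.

Luca's father's ABO genotype from AA × AB: 1/2 AA, 1/2 AB.
Crossing each possibility with the mother AA and summing P(type A): 1/2·1 + 1/2·1/2 = 3/4.
Similarly for Rh via the father's Rh distribution: P(Rh+) = 5/8.
Independent loci: 3/4 × 5/8 = 15/32.

15/32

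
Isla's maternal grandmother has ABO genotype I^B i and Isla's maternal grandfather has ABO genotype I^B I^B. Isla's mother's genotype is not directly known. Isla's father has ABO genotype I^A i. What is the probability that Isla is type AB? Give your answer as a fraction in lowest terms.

Isla's mother's ABO genotype from I^B i × I^B I^B: 1/2 I^B I^B, 1/2 I^B i.
Crossing each possibility with the father I^A i and summing P(type AB): 1/2·1/2 + 1/2·1/4 = 3/8.

3/8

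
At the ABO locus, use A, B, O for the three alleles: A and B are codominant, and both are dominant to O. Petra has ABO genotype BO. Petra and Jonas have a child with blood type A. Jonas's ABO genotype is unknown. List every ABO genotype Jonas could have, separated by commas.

AA, AB, AO

For each candidate genotype of Jonas, check whether crossing it with BO can produce every observed child phenotype.
  AA → possible child types {A, AB} ✓
  AB → possible child types {A, B, AB} ✓
  AO → possible child types {O, A, B, AB} ✓
  BB → possible child types {B} ✗
  BO → possible child types {O, B} ✗
  OO → possible child types {O, B} ✗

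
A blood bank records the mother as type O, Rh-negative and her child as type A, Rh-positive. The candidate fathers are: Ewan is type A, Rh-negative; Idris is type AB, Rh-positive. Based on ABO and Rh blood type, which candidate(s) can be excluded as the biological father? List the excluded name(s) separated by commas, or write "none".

A candidate is excluded only if no genotype consistent with his phenotype could produce a type A, Rh-positive child with a type O, Rh-negative mother.
Ewan (type A, Rh-): no genotype consistent with that phenotype can produce a type-A Rh+ child with a type-O mother.

Ewan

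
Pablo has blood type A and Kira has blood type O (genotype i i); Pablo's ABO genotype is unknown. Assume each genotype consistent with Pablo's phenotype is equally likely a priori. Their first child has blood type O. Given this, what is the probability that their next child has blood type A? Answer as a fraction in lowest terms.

1/2

Possible genotypes: Pablo ∈ {I^A I^A, I^A i}; Kira ∈ {i i}.
Weight each parental genotype pair by prior × P(type-O child):
  I^A i × i i: posterior weight 1; P(next child type A) = 1/2.
Weighted sum = 1/2.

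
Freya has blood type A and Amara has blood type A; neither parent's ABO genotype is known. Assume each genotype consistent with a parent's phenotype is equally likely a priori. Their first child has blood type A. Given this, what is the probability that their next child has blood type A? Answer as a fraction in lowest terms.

Possible genotypes: Freya ∈ {I^A I^A, I^A i}; Amara ∈ {I^A I^A, I^A i}.
Weight each parental genotype pair by prior × P(type-A child):
  I^A I^A × I^A I^A: posterior weight 4/15; P(next child type A) = 1.
  I^A I^A × I^A i: posterior weight 4/15; P(next child type A) = 1.
  I^A i × I^A I^A: posterior weight 4/15; P(next child type A) = 1.
  I^A i × I^A i: posterior weight 1/5; P(next child type A) = 3/4.
Weighted sum = 19/20.

19/20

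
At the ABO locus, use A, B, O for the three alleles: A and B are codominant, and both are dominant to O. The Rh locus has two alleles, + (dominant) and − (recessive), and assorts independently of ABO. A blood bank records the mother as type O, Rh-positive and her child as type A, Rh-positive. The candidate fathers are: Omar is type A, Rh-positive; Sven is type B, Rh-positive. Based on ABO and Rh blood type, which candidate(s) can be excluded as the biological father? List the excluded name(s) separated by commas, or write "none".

A candidate is excluded only if no genotype consistent with his phenotype could produce a type A, Rh-positive child with a type O, Rh-positive mother.
Sven (type B, Rh+): no genotype consistent with that phenotype can produce a type-A Rh+ child with a type-O mother.

Sven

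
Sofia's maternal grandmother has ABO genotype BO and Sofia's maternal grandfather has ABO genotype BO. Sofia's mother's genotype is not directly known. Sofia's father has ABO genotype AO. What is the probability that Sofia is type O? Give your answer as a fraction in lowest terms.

1/4

Sofia's mother's ABO genotype from BO × BO: 1/4 BB, 1/2 BO, 1/4 OO.
Crossing each possibility with the father AO and summing P(type O): 1/4·0 + 1/2·1/4 + 1/4·1/2 = 1/4.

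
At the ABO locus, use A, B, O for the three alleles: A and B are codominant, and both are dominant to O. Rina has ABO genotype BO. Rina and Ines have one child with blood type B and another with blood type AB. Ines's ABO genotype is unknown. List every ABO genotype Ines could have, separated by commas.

AB, AO

For each candidate genotype of Ines, check whether crossing it with BO can produce every observed child phenotype.
  AA → possible child types {A, AB} ✗
  AB → possible child types {A, B, AB} ✓
  AO → possible child types {O, A, B, AB} ✓
  BB → possible child types {B} ✗
  BO → possible child types {O, B} ✗
  OO → possible child types {O, B} ✗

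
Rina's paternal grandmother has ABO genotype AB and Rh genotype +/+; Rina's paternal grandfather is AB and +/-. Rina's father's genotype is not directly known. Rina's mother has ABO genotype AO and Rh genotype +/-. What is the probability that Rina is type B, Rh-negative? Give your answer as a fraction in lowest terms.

Rina's father's ABO genotype from AB × AB: 1/4 AA, 1/2 AB, 1/4 BB.
Crossing each possibility with the mother AO and summing P(type B): 1/4·0 + 1/2·1/4 + 1/4·1/2 = 1/4.
Similarly for Rh via the father's Rh distribution: P(Rh-) = 1/8.
Independent loci: 1/4 × 1/8 = 1/32.

1/32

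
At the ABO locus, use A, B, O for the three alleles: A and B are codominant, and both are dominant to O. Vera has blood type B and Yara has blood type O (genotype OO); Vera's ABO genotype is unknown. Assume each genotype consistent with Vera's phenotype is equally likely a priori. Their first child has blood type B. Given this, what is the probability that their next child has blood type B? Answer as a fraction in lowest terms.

5/6

Possible genotypes: Vera ∈ {BB, BO}; Yara ∈ {OO}.
Weight each parental genotype pair by prior × P(type-B child):
  BB × OO: posterior weight 2/3; P(next child type B) = 1.
  BO × OO: posterior weight 1/3; P(next child type B) = 1/2.
Weighted sum = 5/6.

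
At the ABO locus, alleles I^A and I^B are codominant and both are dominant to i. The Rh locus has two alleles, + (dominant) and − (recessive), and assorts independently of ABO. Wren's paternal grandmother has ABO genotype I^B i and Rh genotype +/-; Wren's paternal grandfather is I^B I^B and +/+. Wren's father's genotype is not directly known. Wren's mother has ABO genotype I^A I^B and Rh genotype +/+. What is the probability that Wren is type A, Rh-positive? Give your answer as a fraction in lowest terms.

1/8

Wren's father's ABO genotype from I^B i × I^B I^B: 1/2 I^B I^B, 1/2 I^B i.
Crossing each possibility with the mother I^A I^B and summing P(type A): 1/2·0 + 1/2·1/4 = 1/8.
Similarly for Rh via the father's Rh distribution: P(Rh+) = 1.
Independent loci: 1/8 × 1 = 1/8.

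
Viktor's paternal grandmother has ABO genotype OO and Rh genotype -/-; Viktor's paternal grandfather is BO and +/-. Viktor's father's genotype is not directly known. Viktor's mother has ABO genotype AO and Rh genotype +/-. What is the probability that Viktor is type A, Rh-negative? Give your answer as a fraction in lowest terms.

9/64

Viktor's father's ABO genotype from OO × BO: 1/2 BO, 1/2 OO.
Crossing each possibility with the mother AO and summing P(type A): 1/2·1/4 + 1/2·1/2 = 3/8.
Similarly for Rh via the father's Rh distribution: P(Rh-) = 3/8.
Independent loci: 3/8 × 3/8 = 9/64.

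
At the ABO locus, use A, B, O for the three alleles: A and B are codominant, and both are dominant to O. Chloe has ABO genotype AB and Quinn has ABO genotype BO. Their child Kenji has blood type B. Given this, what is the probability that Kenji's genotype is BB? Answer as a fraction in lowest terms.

1/2

Cross AB × BO → 1/4 AB, 1/4 AO, 1/4 BB, 1/4 BO.
Type-B genotypes among offspring: BB (1/4), BO (1/4); total 1/2.
P(BB | type B) = (1/4) / (1/2) = 1/2.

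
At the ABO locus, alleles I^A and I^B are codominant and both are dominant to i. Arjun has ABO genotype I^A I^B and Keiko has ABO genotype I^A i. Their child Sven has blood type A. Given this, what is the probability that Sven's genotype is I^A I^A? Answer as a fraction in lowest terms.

Cross I^A I^B × I^A i → 1/4 I^A I^A, 1/4 I^A I^B, 1/4 I^A i, 1/4 I^B i.
Type-A genotypes among offspring: I^A I^A (1/4), I^A i (1/4); total 1/2.
P(I^A I^A | type A) = (1/4) / (1/2) = 1/2.

1/2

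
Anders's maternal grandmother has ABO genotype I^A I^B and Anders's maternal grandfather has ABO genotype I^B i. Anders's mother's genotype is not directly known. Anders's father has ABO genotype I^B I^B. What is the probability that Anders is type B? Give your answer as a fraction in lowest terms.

Anders's mother's ABO genotype from I^A I^B × I^B i: 1/4 I^A I^B, 1/4 I^A i, 1/4 I^B I^B, 1/4 I^B i.
Crossing each possibility with the father I^B I^B and summing P(type B): 1/4·1/2 + 1/4·1/2 + 1/4·1 + 1/4·1 = 3/4.

3/4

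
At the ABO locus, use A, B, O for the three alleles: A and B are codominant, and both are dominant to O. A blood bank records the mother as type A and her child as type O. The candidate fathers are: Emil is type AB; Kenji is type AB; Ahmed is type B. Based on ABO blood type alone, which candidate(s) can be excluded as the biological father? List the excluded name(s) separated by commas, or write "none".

Emil, Kenji

A candidate is excluded only if no genotype consistent with his phenotype could produce a type O child with a type A mother.
Emil (type AB): no genotype consistent with that phenotype can produce a type-O child with a type-A mother.
Kenji (type AB): no genotype consistent with that phenotype can produce a type-O child with a type-A mother.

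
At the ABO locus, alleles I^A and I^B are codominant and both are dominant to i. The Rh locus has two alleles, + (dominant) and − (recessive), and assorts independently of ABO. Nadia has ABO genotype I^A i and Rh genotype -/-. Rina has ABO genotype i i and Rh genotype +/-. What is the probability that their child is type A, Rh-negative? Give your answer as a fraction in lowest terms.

1/4

ABO cross I^A i × i i → offspring phenotypes: 1/2 O, 1/2 A.
Rh cross -/- × +/- → 1/2 Rh+, 1/2 Rh-.
Independent loci: P(type A, Rh-negative) = 1/2 × 1/2 = 1/4.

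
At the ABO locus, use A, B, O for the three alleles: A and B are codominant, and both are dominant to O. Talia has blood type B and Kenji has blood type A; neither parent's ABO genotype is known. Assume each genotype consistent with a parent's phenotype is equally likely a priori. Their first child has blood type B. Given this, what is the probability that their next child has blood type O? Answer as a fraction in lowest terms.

Possible genotypes: Talia ∈ {BB, BO}; Kenji ∈ {AA, AO}.
Weight each parental genotype pair by prior × P(type-B child):
  BB × AO: posterior weight 2/3; P(next child type O) = 0.
  BO × AO: posterior weight 1/3; P(next child type O) = 1/4.
Weighted sum = 1/12.

1/12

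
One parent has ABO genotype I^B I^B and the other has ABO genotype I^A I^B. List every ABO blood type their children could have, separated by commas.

Gametes from I^B I^B × I^A I^B give offspring ABO genotypes I^A I^B, I^B I^B, i.e. phenotypes B, AB.

B, AB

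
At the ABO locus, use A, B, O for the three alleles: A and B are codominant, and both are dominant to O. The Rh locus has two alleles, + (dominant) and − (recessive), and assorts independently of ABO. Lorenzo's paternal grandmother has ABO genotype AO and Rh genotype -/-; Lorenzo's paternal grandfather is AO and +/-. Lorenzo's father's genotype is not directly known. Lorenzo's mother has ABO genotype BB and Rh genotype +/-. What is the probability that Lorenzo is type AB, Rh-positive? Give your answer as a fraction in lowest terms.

Lorenzo's father's ABO genotype from AO × AO: 1/4 AA, 1/2 AO, 1/4 OO.
Crossing each possibility with the mother BB and summing P(type AB): 1/4·1 + 1/2·1/2 + 1/4·0 = 1/2.
Similarly for Rh via the father's Rh distribution: P(Rh+) = 5/8.
Independent loci: 1/2 × 5/8 = 5/16.

5/16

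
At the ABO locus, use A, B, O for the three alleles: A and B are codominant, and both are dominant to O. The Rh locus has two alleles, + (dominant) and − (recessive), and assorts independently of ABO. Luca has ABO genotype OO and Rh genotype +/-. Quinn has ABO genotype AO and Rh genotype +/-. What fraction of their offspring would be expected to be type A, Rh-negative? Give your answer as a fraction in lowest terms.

1/8

ABO cross OO × AO → offspring phenotypes: 1/2 O, 1/2 A.
Rh cross +/- × +/- → 3/4 Rh+, 1/4 Rh-.
Independent loci: P(type A, Rh-negative) = 1/2 × 1/4 = 1/8.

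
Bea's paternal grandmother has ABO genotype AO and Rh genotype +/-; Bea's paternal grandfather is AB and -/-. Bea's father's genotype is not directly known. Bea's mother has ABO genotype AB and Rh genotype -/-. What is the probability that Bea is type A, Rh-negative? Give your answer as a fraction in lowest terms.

9/32

Bea's father's ABO genotype from AO × AB: 1/4 AA, 1/4 AB, 1/4 AO, 1/4 BO.
Crossing each possibility with the mother AB and summing P(type A): 1/4·1/2 + 1/4·1/4 + 1/4·1/2 + 1/4·1/4 = 3/8.
Similarly for Rh via the father's Rh distribution: P(Rh-) = 3/4.
Independent loci: 3/8 × 3/4 = 9/32.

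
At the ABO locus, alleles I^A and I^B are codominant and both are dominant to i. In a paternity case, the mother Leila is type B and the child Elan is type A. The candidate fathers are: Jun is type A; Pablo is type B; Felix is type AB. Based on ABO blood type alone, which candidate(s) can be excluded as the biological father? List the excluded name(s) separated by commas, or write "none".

A candidate is excluded only if no genotype consistent with his phenotype could produce a type A child with a type B mother.
Pablo (type B): no genotype consistent with that phenotype can produce a type-A child with a type-B mother.

Pablo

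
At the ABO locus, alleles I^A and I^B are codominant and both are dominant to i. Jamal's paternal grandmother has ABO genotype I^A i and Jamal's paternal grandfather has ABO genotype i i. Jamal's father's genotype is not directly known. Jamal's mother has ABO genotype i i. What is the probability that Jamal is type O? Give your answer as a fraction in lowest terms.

Jamal's father's ABO genotype from I^A i × i i: 1/2 I^A i, 1/2 i i.
Crossing each possibility with the mother i i and summing P(type O): 1/2·1/2 + 1/2·1 = 3/4.

3/4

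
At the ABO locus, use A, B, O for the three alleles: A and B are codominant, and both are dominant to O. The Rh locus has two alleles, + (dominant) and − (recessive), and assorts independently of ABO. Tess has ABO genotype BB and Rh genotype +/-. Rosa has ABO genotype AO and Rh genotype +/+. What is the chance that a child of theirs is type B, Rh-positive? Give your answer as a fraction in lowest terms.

1/2

ABO cross BB × AO → offspring phenotypes: 1/2 B, 1/2 AB.
Rh cross +/- × +/+ → 1 Rh+.
Independent loci: P(type B, Rh-positive) = 1/2 × 1 = 1/2.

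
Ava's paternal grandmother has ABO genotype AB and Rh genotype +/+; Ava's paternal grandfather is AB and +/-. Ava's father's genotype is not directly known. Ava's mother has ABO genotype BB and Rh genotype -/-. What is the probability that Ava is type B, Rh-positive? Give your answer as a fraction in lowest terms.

3/8

Ava's father's ABO genotype from AB × AB: 1/4 AA, 1/2 AB, 1/4 BB.
Crossing each possibility with the mother BB and summing P(type B): 1/4·0 + 1/2·1/2 + 1/4·1 = 1/2.
Similarly for Rh via the father's Rh distribution: P(Rh+) = 3/4.
Independent loci: 1/2 × 3/4 = 3/8.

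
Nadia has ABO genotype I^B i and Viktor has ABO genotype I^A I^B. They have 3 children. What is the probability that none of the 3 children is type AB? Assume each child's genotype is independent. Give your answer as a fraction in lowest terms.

ABO cross I^B i × I^A I^B → 1/4 A, 1/2 B, 1/4 AB.
So P(type AB) = 1/4 per child.
P(not type AB) = 3/4 for one child; (3/4)^3 = 27/64.

27/64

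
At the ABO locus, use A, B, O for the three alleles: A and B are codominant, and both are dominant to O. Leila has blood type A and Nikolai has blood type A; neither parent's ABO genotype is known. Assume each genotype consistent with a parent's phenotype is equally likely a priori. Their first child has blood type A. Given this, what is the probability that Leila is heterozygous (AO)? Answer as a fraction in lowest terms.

Possible genotypes: Leila ∈ {AA, AO}; Nikolai ∈ {AA, AO}.
Weight each parental genotype pair by prior × P(type-A child):
  AA × AA: posterior weight 4/15.
  AA × AO: posterior weight 4/15.
  AO × AA: posterior weight 4/15.
  AO × AO: posterior weight 1/5.
Sum the posterior weight over pairs where Leila is AO: 7/15.

7/15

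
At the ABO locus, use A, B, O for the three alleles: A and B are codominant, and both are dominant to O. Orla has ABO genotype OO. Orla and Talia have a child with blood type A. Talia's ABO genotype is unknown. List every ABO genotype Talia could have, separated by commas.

For each candidate genotype of Talia, check whether crossing it with OO can produce every observed child phenotype.
  AA → possible child types {A} ✓
  AB → possible child types {A, B} ✓
  AO → possible child types {O, A} ✓
  BB → possible child types {B} ✗
  BO → possible child types {O, B} ✗
  OO → possible child types {O} ✗

AA, AB, AO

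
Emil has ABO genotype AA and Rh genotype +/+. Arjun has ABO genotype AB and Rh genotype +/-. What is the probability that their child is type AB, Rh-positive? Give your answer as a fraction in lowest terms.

ABO cross AA × AB → offspring phenotypes: 1/2 A, 1/2 AB.
Rh cross +/+ × +/- → 1 Rh+.
Independent loci: P(type AB, Rh-positive) = 1/2 × 1 = 1/2.

1/2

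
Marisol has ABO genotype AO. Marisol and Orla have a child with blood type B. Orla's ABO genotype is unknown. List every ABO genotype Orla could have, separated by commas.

For each candidate genotype of Orla, check whether crossing it with AO can produce every observed child phenotype.
  AA → possible child types {A} ✗
  AB → possible child types {A, B, AB} ✓
  AO → possible child types {O, A} ✗
  BB → possible child types {B, AB} ✓
  BO → possible child types {O, A, B, AB} ✓
  OO → possible child types {O, A} ✗

AB, BB, BO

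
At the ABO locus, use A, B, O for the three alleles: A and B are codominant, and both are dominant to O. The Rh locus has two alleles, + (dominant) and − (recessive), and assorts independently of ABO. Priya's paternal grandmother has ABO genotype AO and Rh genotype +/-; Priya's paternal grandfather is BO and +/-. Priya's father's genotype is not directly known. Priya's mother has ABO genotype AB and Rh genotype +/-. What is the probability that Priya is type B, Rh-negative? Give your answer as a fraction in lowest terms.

Priya's father's ABO genotype from AO × BO: 1/4 AB, 1/4 AO, 1/4 BO, 1/4 OO.
Crossing each possibility with the mother AB and summing P(type B): 1/4·1/4 + 1/4·1/4 + 1/4·1/2 + 1/4·1/2 = 3/8.
Similarly for Rh via the father's Rh distribution: P(Rh-) = 1/4.
Independent loci: 3/8 × 1/4 = 3/32.

3/32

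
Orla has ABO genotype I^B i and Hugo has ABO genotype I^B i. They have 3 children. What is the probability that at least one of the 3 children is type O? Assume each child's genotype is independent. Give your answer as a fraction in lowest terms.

ABO cross I^B i × I^B i → 1/4 O, 3/4 B.
So P(type O) = 1/4 per child.
P(none) = (3/4)^3 = 27/64; P(at least one) = 1 − 27/64 = 37/64.

37/64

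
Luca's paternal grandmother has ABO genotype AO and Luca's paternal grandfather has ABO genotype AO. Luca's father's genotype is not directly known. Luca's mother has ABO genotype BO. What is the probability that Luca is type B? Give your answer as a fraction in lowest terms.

Luca's father's ABO genotype from AO × AO: 1/4 AA, 1/2 AO, 1/4 OO.
Crossing each possibility with the mother BO and summing P(type B): 1/4·0 + 1/2·1/4 + 1/4·1/2 = 1/4.

1/4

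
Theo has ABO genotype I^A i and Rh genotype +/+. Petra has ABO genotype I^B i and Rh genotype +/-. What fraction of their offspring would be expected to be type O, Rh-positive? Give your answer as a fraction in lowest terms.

ABO cross I^A i × I^B i → offspring phenotypes: 1/4 O, 1/4 A, 1/4 B, 1/4 AB.
Rh cross +/+ × +/- → 1 Rh+.
Independent loci: P(type O, Rh-positive) = 1/4 × 1 = 1/4.

1/4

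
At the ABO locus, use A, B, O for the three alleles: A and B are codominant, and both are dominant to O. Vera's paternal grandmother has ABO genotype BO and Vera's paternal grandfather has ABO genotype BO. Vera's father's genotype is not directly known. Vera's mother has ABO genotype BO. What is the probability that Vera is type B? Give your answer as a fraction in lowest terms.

3/4

Vera's father's ABO genotype from BO × BO: 1/4 BB, 1/2 BO, 1/4 OO.
Crossing each possibility with the mother BO and summing P(type B): 1/4·1 + 1/2·3/4 + 1/4·1/2 = 3/4.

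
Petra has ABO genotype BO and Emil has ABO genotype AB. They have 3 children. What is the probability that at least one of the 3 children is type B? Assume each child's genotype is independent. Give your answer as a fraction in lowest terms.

ABO cross BO × AB → 1/4 A, 1/2 B, 1/4 AB.
So P(type B) = 1/2 per child.
P(none) = (1/2)^3 = 1/8; P(at least one) = 1 − 1/8 = 7/8.

7/8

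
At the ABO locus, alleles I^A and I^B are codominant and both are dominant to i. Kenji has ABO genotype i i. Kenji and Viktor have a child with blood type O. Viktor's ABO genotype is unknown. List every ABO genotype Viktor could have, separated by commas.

I^A i, I^B i, i i

For each candidate genotype of Viktor, check whether crossing it with i i can produce every observed child phenotype.
  I^A I^A → possible child types {A} ✗
  I^A I^B → possible child types {A, B} ✗
  I^A i → possible child types {O, A} ✓
  I^B I^B → possible child types {B} ✗
  I^B i → possible child types {O, B} ✓
  i i → possible child types {O} ✓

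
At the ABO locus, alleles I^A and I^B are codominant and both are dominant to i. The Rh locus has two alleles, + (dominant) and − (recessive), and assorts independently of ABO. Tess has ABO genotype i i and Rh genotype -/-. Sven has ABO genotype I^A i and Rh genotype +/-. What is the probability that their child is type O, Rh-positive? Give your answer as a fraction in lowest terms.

1/4

ABO cross i i × I^A i → offspring phenotypes: 1/2 O, 1/2 A.
Rh cross -/- × +/- → 1/2 Rh+, 1/2 Rh-.
Independent loci: P(type O, Rh-positive) = 1/2 × 1/2 = 1/4.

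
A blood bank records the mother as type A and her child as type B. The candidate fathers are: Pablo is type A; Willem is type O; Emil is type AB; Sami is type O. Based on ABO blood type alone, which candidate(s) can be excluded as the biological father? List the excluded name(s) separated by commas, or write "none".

A candidate is excluded only if no genotype consistent with his phenotype could produce a type B child with a type A mother.
Pablo (type A): no genotype consistent with that phenotype can produce a type-B child with a type-A mother.
Willem (type O): no genotype consistent with that phenotype can produce a type-B child with a type-A mother.
Sami (type O): no genotype consistent with that phenotype can produce a type-B child with a type-A mother.

Pablo, Willem, Sami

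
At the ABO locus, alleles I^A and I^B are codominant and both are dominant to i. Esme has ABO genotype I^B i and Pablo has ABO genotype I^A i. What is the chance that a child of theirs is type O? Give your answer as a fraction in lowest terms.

ABO cross I^B i × I^A i → offspring phenotypes: 1/4 O, 1/4 A, 1/4 B, 1/4 AB.
So P(type O) = 1/4.

1/4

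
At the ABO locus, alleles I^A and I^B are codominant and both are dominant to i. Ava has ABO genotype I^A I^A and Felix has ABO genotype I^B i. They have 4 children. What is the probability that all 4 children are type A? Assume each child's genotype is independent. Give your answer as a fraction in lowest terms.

1/16

ABO cross I^A I^A × I^B i → 1/2 A, 1/2 AB.
So P(type A) = 1/2 per child.
All 4 independent: (1/2)^4 = 1/16.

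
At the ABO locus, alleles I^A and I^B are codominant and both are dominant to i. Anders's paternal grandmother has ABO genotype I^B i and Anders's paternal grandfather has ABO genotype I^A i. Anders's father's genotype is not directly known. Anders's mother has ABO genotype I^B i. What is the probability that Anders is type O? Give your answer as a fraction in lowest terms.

1/4

Anders's father's ABO genotype from I^B i × I^A i: 1/4 I^A I^B, 1/4 I^A i, 1/4 I^B i, 1/4 i i.
Crossing each possibility with the mother I^B i and summing P(type O): 1/4·0 + 1/4·1/4 + 1/4·1/4 + 1/4·1/2 = 1/4.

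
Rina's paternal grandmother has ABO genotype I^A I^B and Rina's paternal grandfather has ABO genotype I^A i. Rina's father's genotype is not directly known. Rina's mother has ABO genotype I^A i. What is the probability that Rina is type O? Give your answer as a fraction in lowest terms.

1/8

Rina's father's ABO genotype from I^A I^B × I^A i: 1/4 I^A I^A, 1/4 I^A I^B, 1/4 I^A i, 1/4 I^B i.
Crossing each possibility with the mother I^A i and summing P(type O): 1/4·0 + 1/4·0 + 1/4·1/4 + 1/4·1/4 = 1/8.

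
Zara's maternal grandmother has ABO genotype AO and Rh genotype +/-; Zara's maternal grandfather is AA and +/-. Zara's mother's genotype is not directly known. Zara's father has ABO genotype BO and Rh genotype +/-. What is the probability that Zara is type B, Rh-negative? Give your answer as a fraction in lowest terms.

Zara's mother's ABO genotype from AO × AA: 1/2 AA, 1/2 AO.
Crossing each possibility with the father BO and summing P(type B): 1/2·0 + 1/2·1/4 = 1/8.
Similarly for Rh via the mother's Rh distribution: P(Rh-) = 1/4.
Independent loci: 1/8 × 1/4 = 1/32.

1/32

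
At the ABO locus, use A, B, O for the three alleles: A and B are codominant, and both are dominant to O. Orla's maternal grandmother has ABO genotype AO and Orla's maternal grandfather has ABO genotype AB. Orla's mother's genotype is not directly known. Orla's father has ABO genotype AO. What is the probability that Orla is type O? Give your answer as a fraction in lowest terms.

Orla's mother's ABO genotype from AO × AB: 1/4 AA, 1/4 AB, 1/4 AO, 1/4 BO.
Crossing each possibility with the father AO and summing P(type O): 1/4·0 + 1/4·0 + 1/4·1/4 + 1/4·1/4 = 1/8.

1/8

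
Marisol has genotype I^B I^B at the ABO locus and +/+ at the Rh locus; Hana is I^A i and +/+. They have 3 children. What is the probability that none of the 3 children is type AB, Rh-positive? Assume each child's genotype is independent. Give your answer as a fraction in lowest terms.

ABO cross I^B I^B × I^A i → 1/2 B, 1/2 AB.
Rh cross +/+ × +/+ → 1 Rh+; so P(type AB, Rh-positive) = 1/2 × 1 = 1/2 per child.
P(not type AB, Rh-positive) = 1/2 for one child; (1/2)^3 = 1/8.

1/8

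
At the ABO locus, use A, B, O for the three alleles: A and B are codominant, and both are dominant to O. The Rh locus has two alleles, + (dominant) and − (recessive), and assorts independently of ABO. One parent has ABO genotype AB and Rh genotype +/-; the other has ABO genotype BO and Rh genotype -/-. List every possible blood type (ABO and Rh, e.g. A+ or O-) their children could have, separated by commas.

A+, A-, B+, B-, AB+, AB-

Gametes from AB × BO give offspring ABO genotypes AB, AO, BB, BO, i.e. phenotypes A, B, AB.
Rh cross +/- × -/- → phenotypes Rh+, Rh-.
Combining independently: A+, A-, B+, B-, AB+, AB-.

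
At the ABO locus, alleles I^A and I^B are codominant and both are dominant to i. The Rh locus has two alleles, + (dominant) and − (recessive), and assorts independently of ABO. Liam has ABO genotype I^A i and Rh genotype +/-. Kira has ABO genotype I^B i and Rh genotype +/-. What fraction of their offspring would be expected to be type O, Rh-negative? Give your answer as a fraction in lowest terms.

ABO cross I^A i × I^B i → offspring phenotypes: 1/4 O, 1/4 A, 1/4 B, 1/4 AB.
Rh cross +/- × +/- → 3/4 Rh+, 1/4 Rh-.
Independent loci: P(type O, Rh-negative) = 1/4 × 1/4 = 1/16.

1/16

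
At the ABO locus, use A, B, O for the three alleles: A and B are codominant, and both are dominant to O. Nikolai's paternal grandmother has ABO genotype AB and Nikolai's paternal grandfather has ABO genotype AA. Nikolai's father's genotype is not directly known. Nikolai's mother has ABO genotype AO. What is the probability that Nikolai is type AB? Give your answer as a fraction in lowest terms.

1/8

Nikolai's father's ABO genotype from AB × AA: 1/2 AA, 1/2 AB.
Crossing each possibility with the mother AO and summing P(type AB): 1/2·0 + 1/2·1/4 = 1/8.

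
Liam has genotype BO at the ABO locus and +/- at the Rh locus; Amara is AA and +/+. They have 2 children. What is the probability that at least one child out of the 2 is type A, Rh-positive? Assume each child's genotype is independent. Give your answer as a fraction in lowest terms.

3/4

ABO cross BO × AA → 1/2 A, 1/2 AB.
Rh cross +/- × +/+ → 1 Rh+; so P(type A, Rh-positive) = 1/2 × 1 = 1/2 per child.
P(none) = (1/2)^2 = 1/4; P(at least one) = 1 − 1/4 = 3/4.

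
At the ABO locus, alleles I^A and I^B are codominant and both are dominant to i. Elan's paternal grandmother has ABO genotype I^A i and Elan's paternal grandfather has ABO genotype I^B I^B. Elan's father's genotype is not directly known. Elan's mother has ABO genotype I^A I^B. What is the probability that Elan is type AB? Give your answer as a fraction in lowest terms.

Elan's father's ABO genotype from I^A i × I^B I^B: 1/2 I^A I^B, 1/2 I^B i.
Crossing each possibility with the mother I^A I^B and summing P(type AB): 1/2·1/2 + 1/2·1/4 = 3/8.

3/8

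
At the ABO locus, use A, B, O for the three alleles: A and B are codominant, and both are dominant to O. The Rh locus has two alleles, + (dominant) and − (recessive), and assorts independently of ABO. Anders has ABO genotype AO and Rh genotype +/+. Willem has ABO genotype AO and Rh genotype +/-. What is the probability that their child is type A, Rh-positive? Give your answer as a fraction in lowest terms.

ABO cross AO × AO → offspring phenotypes: 1/4 O, 3/4 A.
Rh cross +/+ × +/- → 1 Rh+.
Independent loci: P(type A, Rh-positive) = 3/4 × 1 = 3/4.

3/4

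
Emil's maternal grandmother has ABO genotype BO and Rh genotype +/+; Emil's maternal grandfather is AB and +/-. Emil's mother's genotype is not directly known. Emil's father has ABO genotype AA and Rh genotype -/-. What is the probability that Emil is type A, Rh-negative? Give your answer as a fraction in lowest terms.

Emil's mother's ABO genotype from BO × AB: 1/4 AB, 1/4 AO, 1/4 BB, 1/4 BO.
Crossing each possibility with the father AA and summing P(type A): 1/4·1/2 + 1/4·1 + 1/4·0 + 1/4·1/2 = 1/2.
Similarly for Rh via the mother's Rh distribution: P(Rh-) = 1/4.
Independent loci: 1/2 × 1/4 = 1/8.

1/8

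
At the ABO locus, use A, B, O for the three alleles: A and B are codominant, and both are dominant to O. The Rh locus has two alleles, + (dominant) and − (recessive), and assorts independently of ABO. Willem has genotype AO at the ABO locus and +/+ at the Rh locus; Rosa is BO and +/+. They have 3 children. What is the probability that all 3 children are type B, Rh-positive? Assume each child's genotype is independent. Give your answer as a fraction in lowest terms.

ABO cross AO × BO → 1/4 O, 1/4 A, 1/4 B, 1/4 AB.
Rh cross +/+ × +/+ → 1 Rh+; so P(type B, Rh-positive) = 1/4 × 1 = 1/4 per child.
All 3 independent: (1/4)^3 = 1/64.

1/64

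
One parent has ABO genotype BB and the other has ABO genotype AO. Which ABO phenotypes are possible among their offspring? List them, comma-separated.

Gametes from BB × AO give offspring ABO genotypes AB, BO, i.e. phenotypes B, AB.

B, AB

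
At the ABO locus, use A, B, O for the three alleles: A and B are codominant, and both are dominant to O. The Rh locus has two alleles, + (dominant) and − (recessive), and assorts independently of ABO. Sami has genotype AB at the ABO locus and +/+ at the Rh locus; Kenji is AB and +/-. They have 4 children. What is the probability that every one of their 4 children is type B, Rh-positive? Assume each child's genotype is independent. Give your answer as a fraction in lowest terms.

1/256

ABO cross AB × AB → 1/4 A, 1/4 B, 1/2 AB.
Rh cross +/+ × +/- → 1 Rh+; so P(type B, Rh-positive) = 1/4 × 1 = 1/4 per child.
All 4 independent: (1/4)^4 = 1/256.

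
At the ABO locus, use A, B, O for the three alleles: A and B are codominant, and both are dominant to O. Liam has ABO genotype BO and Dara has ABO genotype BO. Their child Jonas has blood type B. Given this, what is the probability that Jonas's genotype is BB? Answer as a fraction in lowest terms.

1/3

Cross BO × BO → 1/4 BB, 1/2 BO, 1/4 OO.
Type-B genotypes among offspring: BB (1/4), BO (1/2); total 3/4.
P(BB | type B) = (1/4) / (3/4) = 1/3.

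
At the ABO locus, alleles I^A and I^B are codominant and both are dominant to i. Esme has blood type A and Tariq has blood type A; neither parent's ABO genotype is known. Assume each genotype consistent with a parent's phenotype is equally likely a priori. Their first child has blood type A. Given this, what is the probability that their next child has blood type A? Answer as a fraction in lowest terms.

Possible genotypes: Esme ∈ {I^A I^A, I^A i}; Tariq ∈ {I^A I^A, I^A i}.
Weight each parental genotype pair by prior × P(type-A child):
  I^A I^A × I^A I^A: posterior weight 4/15; P(next child type A) = 1.
  I^A I^A × I^A i: posterior weight 4/15; P(next child type A) = 1.
  I^A i × I^A I^A: posterior weight 4/15; P(next child type A) = 1.
  I^A i × I^A i: posterior weight 1/5; P(next child type A) = 3/4.
Weighted sum = 19/20.

19/20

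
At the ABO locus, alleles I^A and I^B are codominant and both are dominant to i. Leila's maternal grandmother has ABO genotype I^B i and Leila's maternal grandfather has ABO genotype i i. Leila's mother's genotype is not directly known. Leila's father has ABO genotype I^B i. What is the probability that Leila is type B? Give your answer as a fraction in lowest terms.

Leila's mother's ABO genotype from I^B i × i i: 1/2 I^B i, 1/2 i i.
Crossing each possibility with the father I^B i and summing P(type B): 1/2·3/4 + 1/2·1/2 = 5/8.

5/8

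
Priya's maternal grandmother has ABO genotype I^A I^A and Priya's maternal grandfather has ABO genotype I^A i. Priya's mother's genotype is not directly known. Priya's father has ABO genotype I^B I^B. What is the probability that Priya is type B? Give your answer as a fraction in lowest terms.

Priya's mother's ABO genotype from I^A I^A × I^A i: 1/2 I^A I^A, 1/2 I^A i.
Crossing each possibility with the father I^B I^B and summing P(type B): 1/2·0 + 1/2·1/2 = 1/4.

1/4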